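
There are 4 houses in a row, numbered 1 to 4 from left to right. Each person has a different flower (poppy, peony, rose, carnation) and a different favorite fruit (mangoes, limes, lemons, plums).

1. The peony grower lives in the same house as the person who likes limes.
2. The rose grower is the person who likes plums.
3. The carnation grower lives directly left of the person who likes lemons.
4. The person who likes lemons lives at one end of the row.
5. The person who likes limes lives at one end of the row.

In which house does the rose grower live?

2

From clue 4, the person who likes lemons must be in house 4.
By clue 1, the peony grower is in house 1.
The carnation grower is in house 3 (clue 3).
That leaves poppy as the flower for house 4.
That leaves limes as the favorite fruit for house 1.
Clue 2: the person who likes plums is in house 2.
House 2's flower must be rose (nothing else left).
The only favorite fruit still possible for house 3 is mangoes.
So: house 1 = peony/limes, house 2 = rose/plums, house 3 = carnation/mangoes, house 4 = poppy/lemons.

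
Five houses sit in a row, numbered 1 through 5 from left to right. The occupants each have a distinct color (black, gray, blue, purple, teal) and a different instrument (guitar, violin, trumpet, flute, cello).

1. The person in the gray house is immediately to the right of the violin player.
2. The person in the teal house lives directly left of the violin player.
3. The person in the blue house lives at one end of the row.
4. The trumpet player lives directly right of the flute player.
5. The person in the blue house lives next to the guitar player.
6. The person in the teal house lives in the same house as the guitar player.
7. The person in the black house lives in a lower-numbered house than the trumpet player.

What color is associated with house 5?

purple

Clue 6: the person in the teal house is in house 2.
From clue 6, the guitar player must be in house 2.
From clue 2, the violin player must be in house 3.
Clue 5 places the person in the blue house in house 1.
House 1 instrument: only cello fits.
House 4's instrument must be flute (nothing else left).
House 5 instrument: only trumpet fits.
Clue 1: the person in the gray house is in house 4.
So house 5 gets purple for color.
The only color still possible for house 3 is black.
So: house 1 = blue/cello, house 2 = teal/guitar, house 3 = black/violin, house 4 = gray/flute, house 5 = purple/trumpet.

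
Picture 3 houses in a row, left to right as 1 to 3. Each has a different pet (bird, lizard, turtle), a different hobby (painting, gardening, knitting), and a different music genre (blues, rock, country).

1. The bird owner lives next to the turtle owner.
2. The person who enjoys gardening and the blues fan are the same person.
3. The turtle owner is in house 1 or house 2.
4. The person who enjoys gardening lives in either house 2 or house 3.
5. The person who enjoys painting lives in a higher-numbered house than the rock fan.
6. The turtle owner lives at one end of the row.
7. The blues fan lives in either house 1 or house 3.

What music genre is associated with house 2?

country

The turtle owner is in house 1 (clue 6).
So house 1 gets knitting for hobby.
Clue 1 places the bird owner in house 2.
The person who enjoys gardening is in house 3 (clue 2).
Clue 2 places the blues fan in house 3.
The only pet still possible for house 3 is lizard.
That leaves painting as the hobby for house 2.
Clue 5 places the rock fan in house 1.
That leaves country as the music genre for house 2.
So: house 1 = turtle/knitting/rock, house 2 = bird/painting/country, house 3 = lizard/gardening/blues.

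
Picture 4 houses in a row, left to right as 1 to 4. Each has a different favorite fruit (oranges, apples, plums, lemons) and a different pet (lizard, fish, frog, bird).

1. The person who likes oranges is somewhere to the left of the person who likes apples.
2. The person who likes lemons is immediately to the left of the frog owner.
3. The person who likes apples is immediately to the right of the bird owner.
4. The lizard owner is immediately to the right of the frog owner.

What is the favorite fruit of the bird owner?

The person who likes lemons is narrowed to house 1 or 2; consider each.
Placing it in house 1 leads to a contradiction, so it's in house 2.
From clue 2, the frog owner must be in house 3.
The lizard owner is in house 4 (clue 4).
From clue 3, the person who likes apples must be in house 3.
The bird owner is in house 2 (clue 3).
House 4's favorite fruit must be plums (nothing else left).
So house 1 gets fish for pet.
The only favorite fruit still possible for house 1 is oranges.
So: house 1 = oranges/fish, house 2 = lemons/bird, house 3 = apples/frog, house 4 = plums/lizard.

lemons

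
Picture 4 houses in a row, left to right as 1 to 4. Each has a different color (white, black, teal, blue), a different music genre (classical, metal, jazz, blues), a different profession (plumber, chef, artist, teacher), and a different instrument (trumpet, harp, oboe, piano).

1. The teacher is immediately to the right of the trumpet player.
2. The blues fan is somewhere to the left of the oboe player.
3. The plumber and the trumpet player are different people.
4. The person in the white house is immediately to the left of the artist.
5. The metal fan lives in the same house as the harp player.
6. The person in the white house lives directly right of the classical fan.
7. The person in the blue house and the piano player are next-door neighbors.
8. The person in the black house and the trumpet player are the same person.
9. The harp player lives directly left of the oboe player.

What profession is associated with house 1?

chef

House 4's music genre must be jazz (nothing else left).
The person in the white house is narrowed to house 2 or 3; consider each.
Placing it in house 3 leads to a contradiction, so it's in house 2.
The artist is in house 3 (clue 4).
From clue 6, the classical fan must be in house 1.
The only instrument still possible for house 1 is trumpet.
By clue 1, the teacher is in house 2.
Clue 8: the person in the black house is in house 1.
So house 1 gets chef for profession.
That leaves plumber as the profession for house 4.
The person in the blue house is narrowed to house 3 or 4; consider each.
Placing it in house 4 leads to a contradiction, so it's in house 3.
So house 4 gets teal for color.
The blues fan is narrowed to house 2 or 3; consider each.
Placing it in house 3 leads to a contradiction, so it's in house 2.
The only music genre still possible for house 3 is metal.
By clue 5, the harp player is in house 3.
The oboe player is in house 4 (clue 9).
So house 2 gets piano for instrument.
So: house 1 = black/classical/chef/trumpet, house 2 = white/blues/teacher/piano, house 3 = blue/metal/artist/harp, house 4 = teal/jazz/plumber/oboe.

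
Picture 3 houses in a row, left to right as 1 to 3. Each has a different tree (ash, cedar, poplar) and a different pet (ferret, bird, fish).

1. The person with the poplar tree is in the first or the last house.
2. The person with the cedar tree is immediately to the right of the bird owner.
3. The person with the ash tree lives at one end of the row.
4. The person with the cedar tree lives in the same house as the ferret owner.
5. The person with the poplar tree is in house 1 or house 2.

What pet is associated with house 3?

fish

Clue 5 places the person with the poplar tree in house 1.
House 2's tree must be cedar (nothing else left).
So house 3 gets ash for tree.
The bird owner is in house 1 (clue 2).
Clue 4 places the ferret owner in house 2.
That leaves fish as the pet for house 3.
So: house 1 = poplar/bird, house 2 = cedar/ferret, house 3 = ash/fish.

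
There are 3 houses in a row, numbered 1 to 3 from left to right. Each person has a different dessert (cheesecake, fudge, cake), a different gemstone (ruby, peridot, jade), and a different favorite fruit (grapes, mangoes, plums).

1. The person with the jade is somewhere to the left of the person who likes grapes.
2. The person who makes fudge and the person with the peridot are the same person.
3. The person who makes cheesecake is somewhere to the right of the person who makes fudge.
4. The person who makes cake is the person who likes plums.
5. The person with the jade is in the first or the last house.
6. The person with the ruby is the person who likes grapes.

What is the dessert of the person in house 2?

The person with the jade is in house 1 (clue 5).
By clue 2, the person who makes fudge is in house 2.
From clue 2, the person with the peridot must be in house 2.
From clue 3, the person who makes cheesecake must be in house 3.
House 1's dessert must be cake (nothing else left).
House 3 gemstone: only ruby fits.
From clue 4, the person who likes plums must be in house 1.
Clue 6: the person who likes grapes is in house 3.
House 2's favorite fruit must be mangoes (nothing else left).
So: house 1 = cake/jade/plums, house 2 = fudge/peridot/mangoes, house 3 = cheesecake/ruby/grapes.

fudge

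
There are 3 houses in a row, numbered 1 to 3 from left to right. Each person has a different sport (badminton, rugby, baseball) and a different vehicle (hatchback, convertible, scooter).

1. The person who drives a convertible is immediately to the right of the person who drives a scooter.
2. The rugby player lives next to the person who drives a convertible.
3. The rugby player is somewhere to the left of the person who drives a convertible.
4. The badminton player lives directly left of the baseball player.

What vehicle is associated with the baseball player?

So house 3 gets baseball for sport.
Clue 4 places the badminton player in house 2.
So house 1 gets rugby for sport.
Clue 2 places the person who drives a convertible in house 2.
House 1 vehicle: only scooter fits.
House 3 vehicle: only hatchback fits.
So: house 1 = rugby/scooter, house 2 = badminton/convertible, house 3 = baseball/hatchback.

hatchback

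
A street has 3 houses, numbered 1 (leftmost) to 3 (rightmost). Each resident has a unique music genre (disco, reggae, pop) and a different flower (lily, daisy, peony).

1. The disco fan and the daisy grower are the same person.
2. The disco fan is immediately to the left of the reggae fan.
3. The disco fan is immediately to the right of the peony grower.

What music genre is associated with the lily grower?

reggae

By clue 3, the disco fan is in house 2.
From clue 3, the peony grower must be in house 1.
House 1's music genre must be pop (nothing else left).
The only music genre still possible for house 3 is reggae.
The daisy grower is in house 2 (clue 1).
House 3 flower: only lily fits.
So: house 1 = pop/peony, house 2 = disco/daisy, house 3 = reggae/lily.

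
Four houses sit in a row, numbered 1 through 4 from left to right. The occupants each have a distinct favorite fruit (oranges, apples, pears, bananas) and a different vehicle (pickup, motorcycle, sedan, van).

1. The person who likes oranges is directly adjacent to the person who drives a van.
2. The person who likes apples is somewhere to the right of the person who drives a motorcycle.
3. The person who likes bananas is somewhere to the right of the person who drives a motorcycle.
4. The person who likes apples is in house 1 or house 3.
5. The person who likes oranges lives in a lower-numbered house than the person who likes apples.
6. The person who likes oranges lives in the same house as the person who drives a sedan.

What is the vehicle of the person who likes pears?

Clue 4: the person who likes apples is in house 3.
House 4's vehicle must be pickup (nothing else left).
House 3 vehicle: only van fits.
Clue 1 places the person who likes oranges in house 2.
From clue 6, the person who drives a sedan must be in house 2.
The only favorite fruit still possible for house 1 is pears.
That leaves bananas as the favorite fruit for house 4.
That leaves motorcycle as the vehicle for house 1.
So: house 1 = pears/motorcycle, house 2 = oranges/sedan, house 3 = apples/van, house 4 = bananas/pickup.

motorcycle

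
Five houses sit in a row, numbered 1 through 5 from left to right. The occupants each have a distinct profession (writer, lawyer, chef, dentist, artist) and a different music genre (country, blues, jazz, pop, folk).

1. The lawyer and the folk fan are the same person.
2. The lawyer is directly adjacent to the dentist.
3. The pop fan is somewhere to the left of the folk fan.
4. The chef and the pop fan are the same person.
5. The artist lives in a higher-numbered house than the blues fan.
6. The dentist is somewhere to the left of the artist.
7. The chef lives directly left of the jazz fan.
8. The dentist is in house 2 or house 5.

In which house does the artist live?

By clue 8, the dentist is in house 2.
The lawyer is in house 3 (clue 2).
The folk fan is in house 3 (clue 1).
By clue 3, the pop fan is in house 1.
Clue 4: the chef is in house 1.
By clue 7, the jazz fan is in house 2.
That leaves country as the music genre for house 5.
The artist is in house 5 (clue 5).
House 4's profession must be writer (nothing else left).
So house 4 gets blues for music genre.
So: house 1 = chef/pop, house 2 = dentist/jazz, house 3 = lawyer/folk, house 4 = writer/blues, house 5 = artist/country.

5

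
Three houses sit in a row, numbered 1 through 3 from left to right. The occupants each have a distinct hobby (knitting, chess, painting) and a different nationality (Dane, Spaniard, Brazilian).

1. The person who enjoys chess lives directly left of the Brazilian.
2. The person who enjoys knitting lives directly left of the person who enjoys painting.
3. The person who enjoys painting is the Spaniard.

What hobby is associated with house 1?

chess

House 3 hobby: only painting fits.
The only nationality still possible for house 1 is Dane.
Clue 2 places the person who enjoys knitting in house 2.
By clue 3, the Spaniard is in house 3.
So house 1 gets chess for hobby.
House 2's nationality must be Brazilian (nothing else left).
So: house 1 = chess/Dane, house 2 = knitting/Brazilian, house 3 = painting/Spaniard.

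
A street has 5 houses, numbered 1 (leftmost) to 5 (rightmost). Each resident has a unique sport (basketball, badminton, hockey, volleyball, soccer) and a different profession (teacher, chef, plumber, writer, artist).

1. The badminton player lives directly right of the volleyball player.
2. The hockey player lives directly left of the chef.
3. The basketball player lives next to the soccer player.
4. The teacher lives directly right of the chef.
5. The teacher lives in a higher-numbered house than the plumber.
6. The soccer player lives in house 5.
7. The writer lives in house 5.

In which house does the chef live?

By clue 6, the soccer player is in house 5.
The writer is in house 5 (clue 7).
Clue 3: the basketball player is in house 4.
That leaves badminton as the sport for house 3.
Clue 1 places the volleyball player in house 2.
House 1 sport: only hockey fits.
From clue 2, the chef must be in house 2.
The teacher is in house 3 (clue 4).
House 1's profession must be plumber (nothing else left).
House 4's profession must be artist (nothing else left).
So: house 1 = hockey/plumber, house 2 = volleyball/chef, house 3 = badminton/teacher, house 4 = basketball/artist, house 5 = soccer/writer.

2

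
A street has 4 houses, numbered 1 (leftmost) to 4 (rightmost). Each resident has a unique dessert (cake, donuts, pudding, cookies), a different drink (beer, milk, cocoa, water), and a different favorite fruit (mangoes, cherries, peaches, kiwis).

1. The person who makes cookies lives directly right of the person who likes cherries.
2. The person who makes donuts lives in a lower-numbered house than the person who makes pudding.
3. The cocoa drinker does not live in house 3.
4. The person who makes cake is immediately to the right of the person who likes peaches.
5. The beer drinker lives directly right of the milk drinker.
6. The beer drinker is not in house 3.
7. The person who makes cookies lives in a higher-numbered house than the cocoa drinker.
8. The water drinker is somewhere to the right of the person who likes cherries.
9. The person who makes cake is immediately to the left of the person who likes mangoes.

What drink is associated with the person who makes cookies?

So house 1 gets donuts for dessert.
The person who makes cake is narrowed to house 2 or 3; consider each.
Placing it in house 2 leads to a contradiction, so it's in house 3.
The person who likes peaches is in house 2 (clue 4).
By clue 9, the person who likes mangoes is in house 4.
The person who makes cookies is narrowed to house 2 or 4; consider each.
Placing it in house 4 leads to a contradiction, so it's in house 2.
From clue 1, the person who likes cherries must be in house 1.
By clue 7, the cocoa drinker is in house 1.
So house 4 gets pudding for dessert.
House 3's favorite fruit must be kiwis (nothing else left).
From clue 5, the beer drinker must be in house 4.
So house 2 gets water for drink.
So house 3 gets milk for drink.
So: house 1 = donuts/cocoa/cherries, house 2 = cookies/water/peaches, house 3 = cake/milk/kiwis, house 4 = pudding/beer/mangoes.

water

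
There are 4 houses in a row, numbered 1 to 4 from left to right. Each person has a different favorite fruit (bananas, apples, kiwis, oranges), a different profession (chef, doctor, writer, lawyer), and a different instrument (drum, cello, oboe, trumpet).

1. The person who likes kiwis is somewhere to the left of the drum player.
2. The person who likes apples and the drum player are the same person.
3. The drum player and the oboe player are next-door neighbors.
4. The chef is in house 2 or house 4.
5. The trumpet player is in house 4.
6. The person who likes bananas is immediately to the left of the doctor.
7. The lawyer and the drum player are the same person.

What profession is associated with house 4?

chef

Clue 5 places the trumpet player in house 4.
That leaves writer as the profession for house 1.
The only favorite fruit still possible for house 4 is oranges.
The person who likes apples is narrowed to house 2 or 3; consider each.
Placing it in house 2 leads to a contradiction, so it's in house 3.
Clue 2: the drum player is in house 3.
The oboe player is in house 2 (clue 3).
Clue 7 places the lawyer in house 3.
That leaves cello as the instrument for house 1.
The person who likes bananas is in house 1 (clue 6).
The doctor is in house 2 (clue 6).
House 2 favorite fruit: only kiwis fits.
House 4 profession: only chef fits.
So: house 1 = bananas/writer/cello, house 2 = kiwis/doctor/oboe, house 3 = apples/lawyer/drum, house 4 = oranges/chef/trumpet.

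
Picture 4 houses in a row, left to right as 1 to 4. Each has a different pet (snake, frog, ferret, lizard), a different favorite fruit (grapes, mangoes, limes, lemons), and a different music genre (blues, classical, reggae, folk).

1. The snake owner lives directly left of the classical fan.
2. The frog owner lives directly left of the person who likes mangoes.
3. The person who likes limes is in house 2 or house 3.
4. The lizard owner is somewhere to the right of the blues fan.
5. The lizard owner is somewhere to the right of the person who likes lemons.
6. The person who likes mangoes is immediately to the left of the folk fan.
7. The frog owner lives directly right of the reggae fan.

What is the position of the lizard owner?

The only favorite fruit still possible for house 4 is grapes.
By clue 2, the frog owner is in house 2.
Clue 2 places the person who likes mangoes in house 3.
Clue 6: the folk fan is in house 4.
By clue 7, the reggae fan is in house 1.
The only favorite fruit still possible for house 1 is lemons.
That leaves limes as the favorite fruit for house 2.
Clue 1: the snake owner is in house 1.
By clue 1, the classical fan is in house 2.
The only music genre still possible for house 3 is blues.
Clue 4: the lizard owner is in house 4.
The only pet still possible for house 3 is ferret.
So: house 1 = snake/lemons/reggae, house 2 = frog/limes/classical, house 3 = ferret/mangoes/blues, house 4 = lizard/grapes/folk.

4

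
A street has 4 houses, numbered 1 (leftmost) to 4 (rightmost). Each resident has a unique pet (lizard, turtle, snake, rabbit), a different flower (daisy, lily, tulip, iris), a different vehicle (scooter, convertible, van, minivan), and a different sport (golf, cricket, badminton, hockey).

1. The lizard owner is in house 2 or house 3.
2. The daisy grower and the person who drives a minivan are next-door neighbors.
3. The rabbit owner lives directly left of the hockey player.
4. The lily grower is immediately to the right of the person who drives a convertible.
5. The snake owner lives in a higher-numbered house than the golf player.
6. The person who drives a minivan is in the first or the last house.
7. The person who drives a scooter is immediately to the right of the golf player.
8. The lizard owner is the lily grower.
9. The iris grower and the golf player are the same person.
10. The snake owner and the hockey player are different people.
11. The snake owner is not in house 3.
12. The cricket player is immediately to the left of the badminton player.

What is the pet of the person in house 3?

House 4 flower: only tulip fits.
That leaves iris as the flower for house 1.
Clue 9: the golf player is in house 1.
By clue 7, the person who drives a scooter is in house 2.
House 1's vehicle must be convertible (nothing else left).
House 3 vehicle: only van fits.
House 4's vehicle must be minivan (nothing else left).
By clue 2, the daisy grower is in house 3.
Clue 4: the lily grower is in house 2.
By clue 8, the lizard owner is in house 2.
The only pet still possible for house 4 is snake.
By clue 10, the hockey player is in house 2.
The only sport still possible for house 4 is badminton.
By clue 3, the rabbit owner is in house 1.
House 3's pet must be turtle (nothing else left).
House 3's sport must be cricket (nothing else left).
So: house 1 = rabbit/iris/convertible/golf, house 2 = lizard/lily/scooter/hockey, house 3 = turtle/daisy/van/cricket, house 4 = snake/tulip/minivan/badminton.

turtle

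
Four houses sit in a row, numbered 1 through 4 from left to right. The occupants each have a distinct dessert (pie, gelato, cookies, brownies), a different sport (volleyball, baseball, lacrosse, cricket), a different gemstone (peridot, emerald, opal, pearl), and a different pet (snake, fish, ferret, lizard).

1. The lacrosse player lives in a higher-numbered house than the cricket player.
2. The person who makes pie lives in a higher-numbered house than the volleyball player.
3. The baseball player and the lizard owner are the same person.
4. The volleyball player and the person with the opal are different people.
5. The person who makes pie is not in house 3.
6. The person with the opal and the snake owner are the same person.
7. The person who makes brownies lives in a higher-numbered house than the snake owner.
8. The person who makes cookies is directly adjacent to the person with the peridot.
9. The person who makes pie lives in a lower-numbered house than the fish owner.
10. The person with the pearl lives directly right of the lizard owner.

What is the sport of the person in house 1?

volleyball

By clue 9, the person who makes pie is in house 2.
By clue 2, the volleyball player is in house 1.
So house 4 gets lacrosse for sport.
The only gemstone still possible for house 1 is emerald.
House 1's pet must be ferret (nothing else left).
So house 4 gets fish for pet.
The person who makes brownies is narrowed to house 3 or 4; consider each.
Placing it in house 4 leads to a contradiction, so it's in house 3.
Clue 7: the snake owner is in house 2.
The only pet still possible for house 3 is lizard.
The baseball player is in house 3 (clue 3).
The person with the opal is in house 2 (clue 6).
The person with the pearl is in house 4 (clue 10).
House 2's sport must be cricket (nothing else left).
So house 3 gets peridot for gemstone.
By clue 8, the person who makes cookies is in house 4.
That leaves gelato as the dessert for house 1.
So: house 1 = gelato/volleyball/emerald/ferret, house 2 = pie/cricket/opal/snake, house 3 = brownies/baseball/peridot/lizard, house 4 = cookies/lacrosse/pearl/fish.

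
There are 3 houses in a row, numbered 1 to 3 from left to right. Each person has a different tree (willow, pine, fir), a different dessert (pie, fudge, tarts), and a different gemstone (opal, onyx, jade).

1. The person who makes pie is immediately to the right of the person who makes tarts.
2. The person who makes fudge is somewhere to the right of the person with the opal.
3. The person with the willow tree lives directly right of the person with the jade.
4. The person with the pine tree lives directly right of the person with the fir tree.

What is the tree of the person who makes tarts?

fir

House 1's tree must be fir (nothing else left).
That leaves tarts as the dessert for house 1.
House 3's gemstone must be onyx (nothing else left).
From clue 1, the person who makes pie must be in house 2.
The person with the pine tree is in house 2 (clue 4).
House 3's tree must be willow (nothing else left).
That leaves fudge as the dessert for house 3.
From clue 3, the person with the jade must be in house 2.
House 1's gemstone must be opal (nothing else left).
So: house 1 = fir/tarts/opal, house 2 = pine/pie/jade, house 3 = willow/fudge/onyx.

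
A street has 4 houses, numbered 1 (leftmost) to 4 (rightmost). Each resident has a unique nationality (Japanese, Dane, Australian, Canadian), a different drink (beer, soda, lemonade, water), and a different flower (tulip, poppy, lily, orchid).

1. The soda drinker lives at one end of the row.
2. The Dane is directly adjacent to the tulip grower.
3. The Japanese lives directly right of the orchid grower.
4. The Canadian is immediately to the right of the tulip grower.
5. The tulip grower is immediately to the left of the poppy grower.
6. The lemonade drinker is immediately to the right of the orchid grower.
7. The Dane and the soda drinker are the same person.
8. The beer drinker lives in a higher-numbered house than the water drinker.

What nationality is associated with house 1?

The Canadian is narrowed to house 3 or 4; consider each.
Placing it in house 4 leads to a contradiction, so it's in house 3.
Clue 4 places the tulip grower in house 2.
From clue 5, the poppy grower must be in house 3.
That leaves orchid as the flower for house 1.
The only flower still possible for house 4 is lily.
The Dane is in house 1 (clue 2).
Clue 3: the Japanese is in house 2.
From clue 6, the lemonade drinker must be in house 2.
From clue 7, the soda drinker must be in house 1.
The only nationality still possible for house 4 is Australian.
The only drink still possible for house 3 is water.
The only drink still possible for house 4 is beer.
So: house 1 = Dane/soda/orchid, house 2 = Japanese/lemonade/tulip, house 3 = Canadian/water/poppy, house 4 = Australian/beer/lily.

Dane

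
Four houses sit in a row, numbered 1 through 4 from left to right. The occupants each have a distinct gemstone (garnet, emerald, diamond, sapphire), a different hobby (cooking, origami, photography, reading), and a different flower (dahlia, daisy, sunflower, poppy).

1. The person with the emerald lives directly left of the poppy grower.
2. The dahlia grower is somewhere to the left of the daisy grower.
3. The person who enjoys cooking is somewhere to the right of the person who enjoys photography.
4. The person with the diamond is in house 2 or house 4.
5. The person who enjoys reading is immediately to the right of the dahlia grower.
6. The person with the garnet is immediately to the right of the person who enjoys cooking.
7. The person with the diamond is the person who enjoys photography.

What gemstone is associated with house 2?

By clue 7, the person with the diamond is in house 2.
The person who enjoys photography is in house 2 (clue 7).
House 1 hobby: only origami fits.
That leaves reading as the hobby for house 4.
Clue 5 places the dahlia grower in house 3.
Clue 6 places the person with the garnet in house 4.
So house 3 gets cooking for hobby.
So house 1 gets sunflower for flower.
From clue 2, the daisy grower must be in house 4.
That leaves poppy as the flower for house 2.
By clue 1, the person with the emerald is in house 1.
House 3 gemstone: only sapphire fits.
So: house 1 = emerald/origami/sunflower, house 2 = diamond/photography/poppy, house 3 = sapphire/cooking/dahlia, house 4 = garnet/reading/daisy.

diamond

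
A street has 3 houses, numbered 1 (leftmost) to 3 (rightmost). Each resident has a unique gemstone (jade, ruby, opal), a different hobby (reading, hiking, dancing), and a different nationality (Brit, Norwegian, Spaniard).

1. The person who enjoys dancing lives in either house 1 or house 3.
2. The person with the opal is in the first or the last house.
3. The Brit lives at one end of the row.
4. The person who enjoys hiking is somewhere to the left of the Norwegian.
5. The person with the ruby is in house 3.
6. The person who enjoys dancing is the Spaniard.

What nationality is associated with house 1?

From clue 5, the person with the ruby must be in house 3.
House 1 gemstone: only opal fits.
So house 2 gets jade for gemstone.
House 2's nationality must be Norwegian (nothing else left).
The person who enjoys hiking is in house 1 (clue 4).
The only hobby still possible for house 2 is reading.
That leaves dancing as the hobby for house 3.
By clue 6, the Spaniard is in house 3.
The only nationality still possible for house 1 is Brit.
So: house 1 = opal/hiking/Brit, house 2 = jade/reading/Norwegian, house 3 = ruby/dancing/Spaniard.

Brit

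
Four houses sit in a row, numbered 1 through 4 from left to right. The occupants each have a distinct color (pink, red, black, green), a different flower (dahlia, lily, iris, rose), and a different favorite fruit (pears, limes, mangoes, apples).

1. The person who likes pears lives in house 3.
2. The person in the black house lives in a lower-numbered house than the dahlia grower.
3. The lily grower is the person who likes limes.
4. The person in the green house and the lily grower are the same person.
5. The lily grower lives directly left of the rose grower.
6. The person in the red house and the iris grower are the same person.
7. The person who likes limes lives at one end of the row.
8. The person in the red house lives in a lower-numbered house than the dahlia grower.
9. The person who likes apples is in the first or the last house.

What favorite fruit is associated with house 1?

limes

Clue 1: the person who likes pears is in house 3.
House 2 favorite fruit: only mangoes fits.
The lily grower is in house 1 (clue 3).
The person who likes limes is in house 1 (clue 3).
Clue 4 places the person in the green house in house 1.
Clue 5: the rose grower is in house 2.
That leaves pink as the color for house 4.
So house 4 gets dahlia for flower.
That leaves apples as the favorite fruit for house 4.
The person in the red house is in house 3 (clue 6).
That leaves black as the color for house 2.
House 3 flower: only iris fits.
So: house 1 = green/lily/limes, house 2 = black/rose/mangoes, house 3 = red/iris/pears, house 4 = pink/dahlia/apples.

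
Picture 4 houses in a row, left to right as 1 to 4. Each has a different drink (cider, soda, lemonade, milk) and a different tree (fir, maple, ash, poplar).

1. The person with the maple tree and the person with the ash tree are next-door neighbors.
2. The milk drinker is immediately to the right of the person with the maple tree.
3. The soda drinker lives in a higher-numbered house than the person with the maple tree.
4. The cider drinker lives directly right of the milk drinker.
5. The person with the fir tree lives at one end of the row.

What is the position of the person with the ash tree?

That leaves lemonade as the drink for house 1.
The cider drinker is narrowed to house 3 or 4; consider each.
Placing it in house 4 leads to a contradiction, so it's in house 3.
The milk drinker is in house 2 (clue 4).
So house 4 gets soda for drink.
From clue 2, the person with the maple tree must be in house 1.
By clue 1, the person with the ash tree is in house 2.
House 3's tree must be poplar (nothing else left).
House 4's tree must be fir (nothing else left).
So: house 1 = lemonade/maple, house 2 = milk/ash, house 3 = cider/poplar, house 4 = soda/fir.

2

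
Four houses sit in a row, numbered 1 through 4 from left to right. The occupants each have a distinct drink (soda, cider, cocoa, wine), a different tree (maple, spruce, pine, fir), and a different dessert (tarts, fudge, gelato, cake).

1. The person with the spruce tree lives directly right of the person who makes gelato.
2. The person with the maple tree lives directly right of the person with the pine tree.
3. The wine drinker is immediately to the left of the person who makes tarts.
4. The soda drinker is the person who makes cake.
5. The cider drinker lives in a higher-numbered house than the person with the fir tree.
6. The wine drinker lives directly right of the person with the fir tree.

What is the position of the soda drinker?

4

The wine drinker is narrowed to house 2 or 3; consider each.
Placing it in house 3 leads to a contradiction, so it's in house 2.
From clue 3, the person who makes tarts must be in house 3.
The person with the fir tree is in house 1 (clue 6).
The only tree still possible for house 4 is maple.
Clue 2 places the person with the pine tree in house 3.
The only tree still possible for house 2 is spruce.
By clue 1, the person who makes gelato is in house 1.
House 2 dessert: only fudge fits.
House 4 dessert: only cake fits.
By clue 4, the soda drinker is in house 4.
House 1 drink: only cocoa fits.
That leaves cider as the drink for house 3.
So: house 1 = cocoa/fir/gelato, house 2 = wine/spruce/fudge, house 3 = cider/pine/tarts, house 4 = soda/maple/cake.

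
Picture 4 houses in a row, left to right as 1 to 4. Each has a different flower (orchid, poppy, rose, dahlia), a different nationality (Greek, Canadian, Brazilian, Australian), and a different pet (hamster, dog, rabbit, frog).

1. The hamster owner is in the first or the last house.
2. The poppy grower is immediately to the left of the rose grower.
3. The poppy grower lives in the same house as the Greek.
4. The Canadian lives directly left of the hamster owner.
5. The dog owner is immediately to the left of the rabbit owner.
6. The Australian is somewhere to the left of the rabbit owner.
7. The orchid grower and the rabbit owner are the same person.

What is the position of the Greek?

Clue 4 places the Canadian in house 3.
The hamster owner is in house 4 (clue 4).
So house 4 gets Brazilian for nationality.
House 4's flower must be dahlia (nothing else left).
House 1 flower: only poppy fits.
The rose grower is in house 2 (clue 2).
From clue 3, the Greek must be in house 1.
That leaves orchid as the flower for house 3.
The only nationality still possible for house 2 is Australian.
Clue 6 places the rabbit owner in house 3.
Clue 5 places the dog owner in house 2.
That leaves frog as the pet for house 1.
So: house 1 = poppy/Greek/frog, house 2 = rose/Australian/dog, house 3 = orchid/Canadian/rabbit, house 4 = dahlia/Brazilian/hamster.

1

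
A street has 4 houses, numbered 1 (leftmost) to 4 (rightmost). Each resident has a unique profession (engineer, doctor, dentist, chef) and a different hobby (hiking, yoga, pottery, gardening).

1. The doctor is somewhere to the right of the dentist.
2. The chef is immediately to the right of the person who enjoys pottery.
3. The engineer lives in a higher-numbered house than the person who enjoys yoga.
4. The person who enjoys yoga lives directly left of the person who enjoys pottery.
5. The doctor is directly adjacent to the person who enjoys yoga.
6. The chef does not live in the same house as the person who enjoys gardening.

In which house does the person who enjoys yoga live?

1

The only profession still possible for house 1 is dentist.
The chef is narrowed to house 3 or 4; consider each.
Placing it in house 4 leads to a contradiction, so it's in house 3.
By clue 2, the person who enjoys pottery is in house 2.
The person who enjoys yoga is in house 1 (clue 4).
Clue 5 places the doctor in house 2.
That leaves engineer as the profession for house 4.
House 3 hobby: only hiking fits.
The only hobby still possible for house 4 is gardening.
So: house 1 = dentist/yoga, house 2 = doctor/pottery, house 3 = chef/hiking, house 4 = engineer/gardening.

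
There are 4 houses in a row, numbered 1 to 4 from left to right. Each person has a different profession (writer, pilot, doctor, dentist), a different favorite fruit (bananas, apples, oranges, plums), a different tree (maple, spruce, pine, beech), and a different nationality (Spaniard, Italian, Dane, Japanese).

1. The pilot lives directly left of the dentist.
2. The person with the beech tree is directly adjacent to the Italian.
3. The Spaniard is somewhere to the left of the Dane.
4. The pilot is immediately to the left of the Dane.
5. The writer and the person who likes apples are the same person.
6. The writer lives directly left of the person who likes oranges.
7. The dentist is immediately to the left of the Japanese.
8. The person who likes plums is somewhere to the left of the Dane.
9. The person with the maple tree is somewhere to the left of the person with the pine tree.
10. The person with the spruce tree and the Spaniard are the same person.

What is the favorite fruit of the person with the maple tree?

House 4 profession: only doctor fits.
The dentist is narrowed to house 2 or 3; consider each.
Placing it in house 3 leads to a contradiction, so it's in house 2.
Clue 1 places the pilot in house 1.
Clue 4 places the Dane in house 2.
Clue 7: the Japanese is in house 3.
By clue 8, the person who likes plums is in house 1.
So house 3 gets writer for profession.
That leaves Italian as the nationality for house 4.
By clue 2, the person with the beech tree is in house 3.
By clue 5, the person who likes apples is in house 3.
Clue 6 places the person who likes oranges in house 4.
Clue 10: the person with the spruce tree is in house 1.
House 2's favorite fruit must be bananas (nothing else left).
House 4's tree must be pine (nothing else left).
So house 1 gets Spaniard for nationality.
The only tree still possible for house 2 is maple.
So: house 1 = pilot/plums/spruce/Spaniard, house 2 = dentist/bananas/maple/Dane, house 3 = writer/apples/beech/Japanese, house 4 = doctor/oranges/pine/Italian.

bananas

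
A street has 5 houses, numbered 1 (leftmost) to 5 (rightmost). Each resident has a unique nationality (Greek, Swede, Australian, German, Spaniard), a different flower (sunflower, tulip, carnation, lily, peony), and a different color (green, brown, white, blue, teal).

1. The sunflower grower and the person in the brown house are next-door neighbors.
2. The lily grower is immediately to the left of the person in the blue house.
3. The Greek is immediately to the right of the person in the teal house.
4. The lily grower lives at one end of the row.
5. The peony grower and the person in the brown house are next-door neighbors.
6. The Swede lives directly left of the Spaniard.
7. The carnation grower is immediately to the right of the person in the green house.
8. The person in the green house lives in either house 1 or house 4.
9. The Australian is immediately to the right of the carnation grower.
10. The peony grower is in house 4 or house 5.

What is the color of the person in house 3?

Clue 4 places the lily grower in house 1.
From clue 2, the person in the blue house must be in house 2.
The carnation grower is in house 2 (clue 7).
By clue 7, the person in the green house is in house 1.
The Australian is in house 3 (clue 9).
The Greek is narrowed to house 4 or 5; consider each.
Placing it in house 5 leads to a contradiction, so it's in house 4.
From clue 3, the person in the teal house must be in house 3.
House 1 nationality: only Swede fits.
From clue 6, the Spaniard must be in house 2.
That leaves German as the nationality for house 5.
The peony grower is narrowed to house 4 or 5; consider each.
Placing it in house 4 leads to a contradiction, so it's in house 5.
Clue 5 places the person in the brown house in house 4.
So house 5 gets white for color.
From clue 1, the sunflower grower must be in house 3.
So house 4 gets tulip for flower.
So: house 1 = Swede/lily/green, house 2 = Spaniard/carnation/blue, house 3 = Australian/sunflower/teal, house 4 = Greek/tulip/brown, house 5 = German/peony/white.

teal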